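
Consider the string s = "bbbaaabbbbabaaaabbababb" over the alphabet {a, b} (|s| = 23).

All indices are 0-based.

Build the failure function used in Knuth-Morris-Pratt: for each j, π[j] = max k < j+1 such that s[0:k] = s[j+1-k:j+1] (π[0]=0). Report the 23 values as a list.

[0, 1, 2, 0, 0, 0, 1, 2, 3, 3, 4, 1, 0, 0, 0, 0, 1, 2, 0, 1, 0, 1, 2]

π[0] = 0
j=1 s[j]='b': π[1]=1 (border 'b')
j=2 s[j]='b': π[2]=2 (border 'bb')
j=3 s[j]='a': k: 2→1→0; π[3]=0 (border '')
j=4 s[j]='a': π[4]=0 (border '')
j=5 s[j]='a': π[5]=0 (border '')
j=6 s[j]='b': π[6]=1 (border 'b')
j=7 s[j]='b': π[7]=2 (border 'bb')
j=8 s[j]='b': π[8]=3 (border 'bbb')
j=9 s[j]='b': k: 3→2; π[9]=3 (border 'bbb')
j=10 s[j]='a': π[10]=4 (border 'bbba')
j=11 s[j]='b': k: 4→0; π[11]=1 (border 'b')
j=12 s[j]='a': k: 1→0; π[12]=0 (border '')
j=13 s[j]='a': π[13]=0 (border '')
j=14 s[j]='a': π[14]=0 (border '')
j=15 s[j]='a': π[15]=0 (border '')
j=16 s[j]='b': π[16]=1 (border 'b')
j=17 s[j]='b': π[17]=2 (border 'bb')
j=18 s[j]='a': k: 2→1→0; π[18]=0 (border '')
j=19 s[j]='b': π[19]=1 (border 'b')
j=20 s[j]='a': k: 1→0; π[20]=0 (border '')
j=21 s[j]='b': π[21]=1 (border 'b')
j=22 s[j]='b': π[22]=2 (border 'bb')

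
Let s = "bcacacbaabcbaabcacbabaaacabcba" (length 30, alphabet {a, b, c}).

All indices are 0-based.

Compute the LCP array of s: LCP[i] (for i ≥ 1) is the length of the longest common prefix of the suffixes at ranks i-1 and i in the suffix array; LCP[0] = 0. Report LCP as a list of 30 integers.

rank→(start, suffix):
  0 → (29, 'a')
  1 → (21, 'aaacabcba')
  2 → (12, 'aabcacbabaaacabcba')
  3 → (7, 'aabcbaabcacbabaaacabcba')
  4 → (22, 'aacabcba')
  5 → (19, 'abaaacabcba')
  6 → (13, 'abcacbabaaacabcba')
  7 → (25, 'abcba')
  8 → (8, 'abcbaabcacbabaaacabcba')
  9 → (23, 'acabcba')
  10 → (2, 'acacbaabcbaabcacbabaaacabcba')
  11 → (4, 'acbaabcbaabcacbabaaacabcba')
  12 → (16, 'acbabaaacabcba')
  13 → (28, 'ba')
  14 → (20, 'baaacabcba')
  15 → (11, 'baabcacbabaaacabcba')
  16 → (6, 'baabcbaabcacbabaaacabcba')
  17 → (18, 'babaaacabcba')
  18 → (0, 'bcacacbaabcbaabcacbabaaacabcba')
  19 → (14, 'bcacbabaaacabcba')
  20 → (26, 'bcba')
  21 → (9, 'bcbaabcacbabaaacabcba')
  22 → (24, 'cabcba')
  23 → (1, 'cacacbaabcbaabcacbabaaacabcba')
  24 → (3, 'cacbaabcbaabcacbabaaacabcba')
  25 → (15, 'cacbabaaacabcba')
  26 → (27, 'cba')
  27 → (10, 'cbaabcacbabaaacabcba')
  28 → (5, 'cbaabcbaabcacbabaaacabcba')
  29 → (17, 'cbabaaacabcba')

SA = [29, 21, 12, 7, 22, 19, 13, 25, 8, 23, 2, 4, 16, 28, 20, 11, 6, 18, 0, 14, 26, 9, 24, 1, 3, 15, 27, 10, 5, 17]
rank  pair      lcp
   1  s[29:],s[21:]  1  'a'
   2  s[21:],s[12:]  2  'aa'
   3  s[12:],s[7:]  4  'aabc'
   4  s[7:],s[22:]  2  'aa'
   5  s[22:],s[19:]  1  'a'
   6  s[19:],s[13:]  2  'ab'
   7  s[13:],s[25:]  3  'abc'
   8  s[25:],s[8:]  5  'abcba'
   9  s[8:],s[23:]  1  'a'
  10  s[23:],s[2:]  3  'aca'
  11  s[2:],s[4:]  2  'ac'
  12  s[4:],s[16:]  4  'acba'
  13  s[16:],s[28:]  0  ''
  14  s[28:],s[20:]  2  'ba'
  15  s[20:],s[11:]  3  'baa'
  16  s[11:],s[6:]  5  'baabc'
  17  s[6:],s[18:]  2  'ba'
  18  s[18:],s[0:]  1  'b'
  19  s[0:],s[14:]  4  'bcac'
  20  s[14:],s[26:]  2  'bc'
  21  s[26:],s[9:]  4  'bcba'
  22  s[9:],s[24:]  0  ''
  23  s[24:],s[1:]  2  'ca'
  24  s[1:],s[3:]  3  'cac'
  25  s[3:],s[15:]  5  'cacba'
  26  s[15:],s[27:]  1  'c'
  27  s[27:],s[10:]  3  'cba'
  28  s[10:],s[5:]  6  'cbaabc'
  29  s[5:],s[17:]  3  'cba'

[0, 1, 2, 4, 2, 1, 2, 3, 5, 1, 3, 2, 4, 0, 2, 3, 5, 2, 1, 4, 2, 4, 0, 2, 3, 5, 1, 3, 6, 3]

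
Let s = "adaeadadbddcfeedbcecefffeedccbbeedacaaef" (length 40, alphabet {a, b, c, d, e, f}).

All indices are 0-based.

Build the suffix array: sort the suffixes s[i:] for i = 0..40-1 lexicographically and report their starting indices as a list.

rank→(start, suffix):
  0 → (36, 'aaef')
  1 → (34, 'acaaef')
  2 → (4, 'adadbddcfeedbcecefffeedccbbeedacaaef')
  3 → (0, 'adaeadadbddcfeedbcecefffeedccbbeedacaaef')
  4 → (6, 'adbddcfeedbcecefffeedccbbeedacaaef')
  5 → (2, 'aeadadbddcfeedbcecefffeedccbbeedacaaef')
  6 → (37, 'aef')
  7 → (29, 'bbeedacaaef')
  8 → (16, 'bcecefffeedccbbeedacaaef')
  9 → (8, 'bddcfeedbcecefffeedccbbeedacaaef')
  10 → (30, 'beedacaaef')
  11 → (35, 'caaef')
  12 → (28, 'cbbeedacaaef')
  13 → (27, 'ccbbeedacaaef')
  14 → (17, 'cecefffeedccbbeedacaaef')
  15 → (19, 'cefffeedccbbeedacaaef')
  16 → (11, 'cfeedbcecefffeedccbbeedacaaef')
  17 → (33, 'dacaaef')
  18 → (5, 'dadbddcfeedbcecefffeedccbbeedacaaef')
  19 → (1, 'daeadadbddcfeedbcecefffeedccbbeedacaaef')
  20 → (15, 'dbcecefffeedccbbeedacaaef')
  21 → (7, 'dbddcfeedbcecefffeedccbbeedacaaef')
  22 → (26, 'dccbbeedacaaef')
  23 → (10, 'dcfeedbcecefffeedccbbeedacaaef')
  24 → (9, 'ddcfeedbcecefffeedccbbeedacaaef')
  25 → (3, 'eadadbddcfeedbcecefffeedccbbeedacaaef')
  26 → (18, 'ecefffeedccbbeedacaaef')
  27 → (32, 'edacaaef')
  28 → (14, 'edbcecefffeedccbbeedacaaef')
  29 → (25, 'edccbbeedacaaef')
  30 → (31, 'eedacaaef')
  31 → (13, 'eedbcecefffeedccbbeedacaaef')
  32 → (24, 'eedccbbeedacaaef')
  33 → (38, 'ef')
  34 → (20, 'efffeedccbbeedacaaef')
  35 → (39, 'f')
  36 → (12, 'feedbcecefffeedccbbeedacaaef')
  37 → (23, 'feedccbbeedacaaef')
  38 → (22, 'ffeedccbbeedacaaef')
  39 → (21, 'fffeedccbbeedacaaef')

[36, 34, 4, 0, 6, 2, 37, 29, 16, 8, 30, 35, 28, 27, 17, 19, 11, 33, 5, 1, 15, 7, 26, 10, 9, 3, 18, 32, 14, 25, 31, 13, 24, 38, 20, 39, 12, 23, 22, 21]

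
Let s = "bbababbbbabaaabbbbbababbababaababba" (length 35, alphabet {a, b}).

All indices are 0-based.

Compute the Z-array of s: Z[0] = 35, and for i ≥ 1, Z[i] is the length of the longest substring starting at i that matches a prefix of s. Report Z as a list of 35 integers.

[35, 1, 0, 1, 0, 2, 2, 5, 1, 0, 1, 0, 0, 0, 2, 2, 2, 7, 1, 0, 1, 0, 6, 1, 0, 1, 0, 1, 0, 0, 1, 0, 3, 1, 0]

Z[0]=35
i=1: i≥r, start 0; Z[1]=1 extend→box=[1,2)
i=2: i≥r, start 0; Z[2]=0
i=3: i≥r, start 0; Z[3]=1 extend→box=[3,4)
i=4: i≥r, start 0; Z[4]=0
i=5: i≥r, start 0; Z[5]=2 extend→box=[5,7)
i=6: min(r-i=1, Z[1]=1)=1; Z[6]=2 extend→box=[6,8)
i=7: min(r-i=1, Z[1]=1)=1; Z[7]=5 extend→box=[7,12)
i=8: min(r-i=4, Z[1]=1)=1; Z[8]=1
i=9: min(r-i=3, Z[2]=0)=0; Z[9]=0
i=10: min(r-i=2, Z[3]=1)=1; Z[10]=1
i=11: min(r-i=1, Z[4]=0)=0; Z[11]=0
i=12: i≥r, start 0; Z[12]=0
i=13: i≥r, start 0; Z[13]=0
i=14: i≥r, start 0; Z[14]=2 extend→box=[14,16)
i=15: min(r-i=1, Z[1]=1)=1; Z[15]=2 extend→box=[15,17)
i=16: min(r-i=1, Z[1]=1)=1; Z[16]=2 extend→box=[16,18)
i=17: min(r-i=1, Z[1]=1)=1; Z[17]=7 extend→box=[17,24)
i=18: min(r-i=6, Z[1]=1)=1; Z[18]=1
i=19: min(r-i=5, Z[2]=0)=0; Z[19]=0
i=20: min(r-i=4, Z[3]=1)=1; Z[20]=1
i=21: min(r-i=3, Z[4]=0)=0; Z[21]=0
i=22: min(r-i=2, Z[5]=2)=2; Z[22]=6 extend→box=[22,28)
i=23: min(r-i=5, Z[1]=1)=1; Z[23]=1
i=24: min(r-i=4, Z[2]=0)=0; Z[24]=0
i=25: min(r-i=3, Z[3]=1)=1; Z[25]=1
i=26: min(r-i=2, Z[4]=0)=0; Z[26]=0
i=27: min(r-i=1, Z[5]=2)=1; Z[27]=1
i=28: i≥r, start 0; Z[28]=0
i=29: i≥r, start 0; Z[29]=0
i=30: i≥r, start 0; Z[30]=1 extend→box=[30,31)
i=31: i≥r, start 0; Z[31]=0
i=32: i≥r, start 0; Z[32]=3 extend→box=[32,35)
i=33: min(r-i=2, Z[1]=1)=1; Z[33]=1
i=34: min(r-i=1, Z[2]=0)=0; Z[34]=0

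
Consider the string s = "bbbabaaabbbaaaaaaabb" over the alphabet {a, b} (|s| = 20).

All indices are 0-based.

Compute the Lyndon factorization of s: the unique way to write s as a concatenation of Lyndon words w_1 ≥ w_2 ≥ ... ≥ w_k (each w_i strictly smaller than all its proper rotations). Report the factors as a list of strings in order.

emit factor 1: 'b' (i=0, period=1)
emit factor 2: 'b' (i=1, period=1)
emit factor 3: 'b' (i=2, period=1)
emit factor 4: 'ab' (i=3, period=2)
emit factor 5: 'aaabbb' (i=5, period=6)
emit factor 6: 'aaaaaaabb' (i=11, period=9)

["b", "b", "b", "ab", "aaabbb", "aaaaaaabb"]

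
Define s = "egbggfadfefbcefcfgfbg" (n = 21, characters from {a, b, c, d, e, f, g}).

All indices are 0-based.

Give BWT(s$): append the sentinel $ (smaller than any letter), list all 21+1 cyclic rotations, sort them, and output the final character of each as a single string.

gfffgbfafc$gegedcbegfb

rank  rotation                last
    0  $egbggfadfefbcefcfgfbg  g
    1  adfefbcefcfgfbg$egbggf  f
    2  bcefcfgfbg$egbggfadfef  f
    3  bg$egbggfadfefbcefcfgf  f
    4  bggfadfefbcefcfgfbg$eg  g
    5  cefcfgfbg$egbggfadfefb  b
    6  cfgfbg$egbggfadfefbcef  f
    7  dfefbcefcfgfbg$egbggfa  a
    8  efbcefcfgfbg$egbggfadf  f
    9  efcfgfbg$egbggfadfefbc  c
   10  egbggfadfefbcefcfgfbg$  $
   11  fadfefbcefcfgfbg$egbgg  g
   12  fbcefcfgfbg$egbggfadfe  e
   13  fbg$egbggfadfefbcefcfg  g
   14  fcfgfbg$egbggfadfefbce  e
   15  fefbcefcfgfbg$egbggfad  d
   16  fgfbg$egbggfadfefbcefc  c
   17  g$egbggfadfefbcefcfgfb  b
   18  gbggfadfefbcefcfgfbg$e  e
   19  gfadfefbcefcfgfbg$egbg  g
   20  gfbg$egbggfadfefbcefcf  f
   21  ggfadfefbcefcfgfbg$egb  b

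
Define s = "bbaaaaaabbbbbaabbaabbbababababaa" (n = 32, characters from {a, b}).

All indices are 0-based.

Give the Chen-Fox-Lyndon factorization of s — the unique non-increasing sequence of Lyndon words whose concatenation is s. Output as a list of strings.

emit factor 1: 'b' (i=0, period=1)
emit factor 2: 'b' (i=1, period=1)
emit factor 3: 'aaaaaabbbbbaabbaabbbabababab' (i=2, period=28)
emit factor 4: 'a' (i=30, period=1)
emit factor 5: 'a' (i=31, period=1)

["b", "b", "aaaaaabbbbbaabbaabbbabababab", "a", "a"]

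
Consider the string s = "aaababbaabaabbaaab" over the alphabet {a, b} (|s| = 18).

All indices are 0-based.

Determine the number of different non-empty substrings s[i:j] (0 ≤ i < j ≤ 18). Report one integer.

sorted suffixes:
  #0 SA[0]=14  'aaab'
  #1 SA[1]=0  'aaababbaabaabbaaab'
  #2 SA[2]=15  'aab'
  #3 SA[3]=7  'aabaabbaaab'
  #4 SA[4]=1  'aababbaabaabbaaab'
  #5 SA[5]=10  'aabbaaab'
  #6 SA[6]=16  'ab'
  #7 SA[7]=8  'abaabbaaab'
  #8 SA[8]=2  'ababbaabaabbaaab'
  #9 SA[9]=11  'abbaaab'
  #10 SA[10]=4  'abbaabaabbaaab'
  #11 SA[11]=17  'b'
  #12 SA[12]=13  'baaab'
  #13 SA[13]=6  'baabaabbaaab'
  #14 SA[14]=9  'baabbaaab'
  #15 SA[15]=3  'babbaabaabbaaab'
  #16 SA[16]=12  'bbaaab'
  #17 SA[17]=5  'bbaabaabbaaab'

SA = [14, 0, 15, 7, 1, 10, 16, 8, 2, 11, 4, 17, 13, 6, 9, 3, 12, 5]
i: (SA[i-1],SA[i]) lcp shared
  1: (14,0) 4 'aaab'
  2: (0,15) 2 'aa'
  3: (15,7) 3 'aab'
  4: (7,1) 4 'aaba'
  5: (1,10) 3 'aab'
  6: (10,16) 1 'a'
  7: (16,8) 2 'ab'
  8: (8,2) 3 'aba'
  9: (2,11) 2 'ab'
  10: (11,4) 5 'abbaa'
  11: (4,17) 0 ''
  12: (17,13) 1 'b'
  13: (13,6) 3 'baa'
  14: (6,9) 4 'baab'
  15: (9,3) 2 'ba'
  16: (3,12) 1 'b'
  17: (12,5) 4 'bbaa'

n(n+1)/2 = 18·19/2 = 171
Σ LCP = 0 + 4 + 2 + 3 + 4 + 3 + 1 + 2 + 3 + 2 + 5 + 0 + 1 + 3 + 4 + 2 + 1 + 4 = 44
distinct = 171 − 44 = 127

127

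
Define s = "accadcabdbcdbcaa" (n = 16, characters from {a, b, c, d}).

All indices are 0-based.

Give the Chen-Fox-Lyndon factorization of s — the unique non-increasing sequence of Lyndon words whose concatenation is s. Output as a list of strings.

emit factor 1: 'accadc' (i=0, period=6)
emit factor 2: 'abdbcdbc' (i=6, period=8)
emit factor 3: 'a' (i=14, period=1)
emit factor 4: 'a' (i=15, period=1)

["accadc", "abdbcdbc", "a", "a"]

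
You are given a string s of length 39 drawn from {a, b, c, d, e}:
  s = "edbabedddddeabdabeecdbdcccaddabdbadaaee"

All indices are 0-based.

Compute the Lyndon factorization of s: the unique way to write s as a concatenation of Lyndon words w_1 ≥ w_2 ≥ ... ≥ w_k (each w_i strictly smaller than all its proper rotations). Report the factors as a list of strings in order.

["e", "d", "b", "abeddddde", "abdabeecdbdcccaddabdbad", "aaee"]

emit factor 1: 'e' (i=0, period=1)
emit factor 2: 'd' (i=1, period=1)
emit factor 3: 'b' (i=2, period=1)
emit factor 4: 'abeddddde' (i=3, period=9)
emit factor 5: 'abdabeecdbdcccaddabdbad' (i=12, period=23)
emit factor 6: 'aaee' (i=35, period=4)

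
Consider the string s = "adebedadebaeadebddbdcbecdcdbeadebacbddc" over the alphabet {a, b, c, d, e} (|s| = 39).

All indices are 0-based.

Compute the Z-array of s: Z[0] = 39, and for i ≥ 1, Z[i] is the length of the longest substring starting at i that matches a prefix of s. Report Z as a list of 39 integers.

[39, 0, 0, 0, 0, 0, 4, 0, 0, 0, 1, 0, 4, 0, 0, 0, 0, 0, 0, 0, 0, 0, 0, 0, 0, 0, 0, 0, 0, 4, 0, 0, 0, 1, 0, 0, 0, 0, 0]

Z[0]=39
i=1: outside box; Z[1]=0
i=2: outside box; Z[2]=0
i=3: outside box; Z[3]=0
i=4: outside box; Z[4]=0
i=5: outside box; Z[5]=0
i=6: outside box; Z[6]=4 scan→box=[6,10)
i=7: min(r-i=3, Z[1]=0)=0; Z[7]=0
i=8: min(r-i=2, Z[2]=0)=0; Z[8]=0
i=9: min(r-i=1, Z[3]=0)=0; Z[9]=0
i=10: outside box; Z[10]=1 scan→box=[10,11)
i=11: outside box; Z[11]=0
i=12: outside box; Z[12]=4 scan→box=[12,16)
i=13: min(r-i=3, Z[1]=0)=0; Z[13]=0
i=14: min(r-i=2, Z[2]=0)=0; Z[14]=0
i=15: min(r-i=1, Z[3]=0)=0; Z[15]=0
i=16: outside box; Z[16]=0
i=17: outside box; Z[17]=0
i=18: outside box; Z[18]=0
i=19: outside box; Z[19]=0
i=20: outside box; Z[20]=0
i=21: outside box; Z[21]=0
i=22: outside box; Z[22]=0
i=23: outside box; Z[23]=0
i=24: outside box; Z[24]=0
i=25: outside box; Z[25]=0
i=26: outside box; Z[26]=0
i=27: outside box; Z[27]=0
i=28: outside box; Z[28]=0
i=29: outside box; Z[29]=4 scan→box=[29,33)
i=30: min(r-i=3, Z[1]=0)=0; Z[30]=0
i=31: min(r-i=2, Z[2]=0)=0; Z[31]=0
i=32: min(r-i=1, Z[3]=0)=0; Z[32]=0
i=33: outside box; Z[33]=1 scan→box=[33,34)
i=34: outside box; Z[34]=0
i=35: outside box; Z[35]=0
i=36: outside box; Z[36]=0
i=37: outside box; Z[37]=0
i=38: outside box; Z[38]=0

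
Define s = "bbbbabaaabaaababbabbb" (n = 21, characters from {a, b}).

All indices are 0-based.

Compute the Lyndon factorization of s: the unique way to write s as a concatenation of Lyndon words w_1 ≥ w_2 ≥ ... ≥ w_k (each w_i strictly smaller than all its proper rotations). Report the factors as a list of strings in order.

["b", "b", "b", "b", "ab", "aaabaaababbabbb"]

emit factor 1: 'b' (i=0, period=1)
emit factor 2: 'b' (i=1, period=1)
emit factor 3: 'b' (i=2, period=1)
emit factor 4: 'b' (i=3, period=1)
emit factor 5: 'ab' (i=4, period=2)
emit factor 6: 'aaabaaababbabbb' (i=6, period=15)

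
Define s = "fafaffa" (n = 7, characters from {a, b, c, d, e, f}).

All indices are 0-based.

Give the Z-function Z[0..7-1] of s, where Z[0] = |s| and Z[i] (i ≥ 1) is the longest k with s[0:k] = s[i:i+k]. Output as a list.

Z[0]=7
i=1: i≥r, start 0; Z[1]=0
i=2: i≥r, start 0; Z[2]=3 extend→box=[2,5)
i=3: min(r-i=2, Z[1]=0)=0; Z[3]=0
i=4: min(r-i=1, Z[2]=3)=1; Z[4]=1
i=5: i≥r, start 0; Z[5]=2 extend→box=[5,7)
i=6: min(r-i=1, Z[1]=0)=0; Z[6]=0

[7, 0, 3, 0, 1, 2, 0]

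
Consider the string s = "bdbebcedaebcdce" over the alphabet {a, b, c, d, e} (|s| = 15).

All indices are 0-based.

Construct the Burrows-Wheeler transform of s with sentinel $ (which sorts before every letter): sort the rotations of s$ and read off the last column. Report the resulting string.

rank  rotation          last
    0  $bdbebcedaebcdce  e
    1  aebcdce$bdbebced  d
    2  bcdce$bdbebcedae  e
    3  bcedaebcdce$bdbe  e
    4  bdbebcedaebcdce$  $
    5  bebcedaebcdce$bd  d
    6  cdce$bdbebcedaeb  b
    7  ce$bdbebcedaebcd  d
    8  cedaebcdce$bdbeb  b
    9  daebcdce$bdbebce  e
   10  dbebcedaebcdce$b  b
   11  dce$bdbebcedaebc  c
   12  e$bdbebcedaebcdc  c
   13  ebcdce$bdbebceda  a
   14  ebcedaebcdce$bdb  b
   15  edaebcdce$bdbebc  c

edee$dbdbebccabc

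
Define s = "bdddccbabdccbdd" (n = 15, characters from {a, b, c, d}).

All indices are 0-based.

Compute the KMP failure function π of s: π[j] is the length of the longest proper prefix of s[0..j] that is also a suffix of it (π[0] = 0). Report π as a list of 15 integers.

π[0] = 0
j=1 s[j]='d': π[1]=0 (border '')
j=2 s[j]='d': π[2]=0 (border '')
j=3 s[j]='d': π[3]=0 (border '')
j=4 s[j]='c': π[4]=0 (border '')
j=5 s[j]='c': π[5]=0 (border '')
j=6 s[j]='b': π[6]=1 (border 'b')
j=7 s[j]='a': k: 1→0; π[7]=0 (border '')
j=8 s[j]='b': π[8]=1 (border 'b')
j=9 s[j]='d': π[9]=2 (border 'bd')
j=10 s[j]='c': k: 2→0; π[10]=0 (border '')
j=11 s[j]='c': π[11]=0 (border '')
j=12 s[j]='b': π[12]=1 (border 'b')
j=13 s[j]='d': π[13]=2 (border 'bd')
j=14 s[j]='d': π[14]=3 (border 'bdd')

[0, 0, 0, 0, 0, 0, 1, 0, 1, 2, 0, 0, 1, 2, 3]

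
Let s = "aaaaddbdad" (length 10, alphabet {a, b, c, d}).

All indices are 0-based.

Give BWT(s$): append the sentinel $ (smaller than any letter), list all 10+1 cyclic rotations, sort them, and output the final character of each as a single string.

rank  rotation     last
    0  $aaaaddbdad  d
    1  aaaaddbdad$  $
    2  aaaddbdad$a  a
    3  aaddbdad$aa  a
    4  ad$aaaaddbd  d
    5  addbdad$aaa  a
    6  bdad$aaaadd  d
    7  d$aaaaddbda  a
    8  dad$aaaaddb  b
    9  dbdad$aaaad  d
   10  ddbdad$aaaa  a

d$aadadabda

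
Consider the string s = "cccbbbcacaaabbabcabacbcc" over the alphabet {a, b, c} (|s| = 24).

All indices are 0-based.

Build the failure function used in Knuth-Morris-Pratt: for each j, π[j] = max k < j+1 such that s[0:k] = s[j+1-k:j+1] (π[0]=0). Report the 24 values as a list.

π[0] = 0
j=1 s[j]='c': π[1]=1 (border 'c')
j=2 s[j]='c': π[2]=2 (border 'cc')
j=3 s[j]='b': k: 2→1→0; π[3]=0 (border '')
j=4 s[j]='b': π[4]=0 (border '')
j=5 s[j]='b': π[5]=0 (border '')
j=6 s[j]='c': π[6]=1 (border 'c')
j=7 s[j]='a': k: 1→0; π[7]=0 (border '')
j=8 s[j]='c': π[8]=1 (border 'c')
j=9 s[j]='a': k: 1→0; π[9]=0 (border '')
j=10 s[j]='a': π[10]=0 (border '')
j=11 s[j]='a': π[11]=0 (border '')
j=12 s[j]='b': π[12]=0 (border '')
j=13 s[j]='b': π[13]=0 (border '')
j=14 s[j]='a': π[14]=0 (border '')
j=15 s[j]='b': π[15]=0 (border '')
j=16 s[j]='c': π[16]=1 (border 'c')
j=17 s[j]='a': k: 1→0; π[17]=0 (border '')
j=18 s[j]='b': π[18]=0 (border '')
j=19 s[j]='a': π[19]=0 (border '')
j=20 s[j]='c': π[20]=1 (border 'c')
j=21 s[j]='b': k: 1→0; π[21]=0 (border '')
j=22 s[j]='c': π[22]=1 (border 'c')
j=23 s[j]='c': π[23]=2 (border 'cc')

[0, 1, 2, 0, 0, 0, 1, 0, 1, 0, 0, 0, 0, 0, 0, 0, 1, 0, 0, 0, 1, 0, 1, 2]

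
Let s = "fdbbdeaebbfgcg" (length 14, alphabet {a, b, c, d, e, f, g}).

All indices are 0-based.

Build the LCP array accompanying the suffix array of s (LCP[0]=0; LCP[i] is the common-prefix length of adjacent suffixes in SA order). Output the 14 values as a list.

sorted suffixes:
  #0 SA[0]=6  'aebbfgcg'
  #1 SA[1]=2  'bbdeaebbfgcg'
  #2 SA[2]=8  'bbfgcg'
  #3 SA[3]=3  'bdeaebbfgcg'
  #4 SA[4]=9  'bfgcg'
  #5 SA[5]=12  'cg'
  #6 SA[6]=1  'dbbdeaebbfgcg'
  #7 SA[7]=4  'deaebbfgcg'
  #8 SA[8]=5  'eaebbfgcg'
  #9 SA[9]=7  'ebbfgcg'
  #10 SA[10]=0  'fdbbdeaebbfgcg'
  #11 SA[11]=10  'fgcg'
  #12 SA[12]=13  'g'
  #13 SA[13]=11  'gcg'

SA = [6, 2, 8, 3, 9, 12, 1, 4, 5, 7, 0, 10, 13, 11]
rank  pair      lcp
   1  s[6:],s[2:]  0  ''
   2  s[2:],s[8:]  2  'bb'
   3  s[8:],s[3:]  1  'b'
   4  s[3:],s[9:]  1  'b'
   5  s[9:],s[12:]  0  ''
   6  s[12:],s[1:]  0  ''
   7  s[1:],s[4:]  1  'd'
   8  s[4:],s[5:]  0  ''
   9  s[5:],s[7:]  1  'e'
  10  s[7:],s[0:]  0  ''
  11  s[0:],s[10:]  1  'f'
  12  s[10:],s[13:]  0  ''
  13  s[13:],s[11:]  1  'g'

[0, 0, 2, 1, 1, 0, 0, 1, 0, 1, 0, 1, 0, 1]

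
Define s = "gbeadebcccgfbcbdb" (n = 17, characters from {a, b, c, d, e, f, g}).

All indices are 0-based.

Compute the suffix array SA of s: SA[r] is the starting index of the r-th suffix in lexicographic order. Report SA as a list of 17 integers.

sorted suffixes:
  #0 SA[0]=3  'adebcccgfbcbdb'
  #1 SA[1]=16  'b'
  #2 SA[2]=12  'bcbdb'
  #3 SA[3]=6  'bcccgfbcbdb'
  #4 SA[4]=14  'bdb'
  #5 SA[5]=1  'beadebcccgfbcbdb'
  #6 SA[6]=13  'cbdb'
  #7 SA[7]=7  'cccgfbcbdb'
  #8 SA[8]=8  'ccgfbcbdb'
  #9 SA[9]=9  'cgfbcbdb'
  #10 SA[10]=15  'db'
  #11 SA[11]=4  'debcccgfbcbdb'
  #12 SA[12]=2  'eadebcccgfbcbdb'
  #13 SA[13]=5  'ebcccgfbcbdb'
  #14 SA[14]=11  'fbcbdb'
  #15 SA[15]=0  'gbeadebcccgfbcbdb'
  #16 SA[16]=10  'gfbcbdb'

[3, 16, 12, 6, 14, 1, 13, 7, 8, 9, 15, 4, 2, 5, 11, 0, 10]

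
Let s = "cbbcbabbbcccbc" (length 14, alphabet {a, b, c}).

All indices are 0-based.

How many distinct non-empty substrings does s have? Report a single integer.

sorted suffixes:
  #0 SA[0]=5  'abbbcccbc'
  #1 SA[1]=4  'babbbcccbc'
  #2 SA[2]=6  'bbbcccbc'
  #3 SA[3]=1  'bbcbabbbcccbc'
  #4 SA[4]=7  'bbcccbc'
  #5 SA[5]=12  'bc'
  #6 SA[6]=2  'bcbabbbcccbc'
  #7 SA[7]=8  'bcccbc'
  #8 SA[8]=13  'c'
  #9 SA[9]=3  'cbabbbcccbc'
  #10 SA[10]=0  'cbbcbabbbcccbc'
  #11 SA[11]=11  'cbc'
  #12 SA[12]=10  'ccbc'
  #13 SA[13]=9  'cccbc'

SA = [5, 4, 6, 1, 7, 12, 2, 8, 13, 3, 0, 11, 10, 9]
rank  pair      lcp
   1  s[5:],s[4:]  0  ''
   2  s[4:],s[6:]  1  'b'
   3  s[6:],s[1:]  2  'bb'
   4  s[1:],s[7:]  3  'bbc'
   5  s[7:],s[12:]  1  'b'
   6  s[12:],s[2:]  2  'bc'
   7  s[2:],s[8:]  2  'bc'
   8  s[8:],s[13:]  0  ''
   9  s[13:],s[3:]  1  'c'
  10  s[3:],s[0:]  2  'cb'
  11  s[0:],s[11:]  2  'cb'
  12  s[11:],s[10:]  1  'c'
  13  s[10:],s[9:]  2  'cc'

n(n+1)/2 = 14·15/2 = 105
Σ LCP = 0 + 0 + 1 + 2 + 3 + 1 + 2 + 2 + 0 + 1 + 2 + 2 + 1 + 2 = 19
distinct = 105 − 19 = 86

86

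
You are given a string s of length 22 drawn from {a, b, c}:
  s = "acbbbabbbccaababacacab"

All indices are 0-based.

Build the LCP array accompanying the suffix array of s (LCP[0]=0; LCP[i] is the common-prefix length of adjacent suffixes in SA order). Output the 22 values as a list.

[0, 1, 2, 3, 2, 1, 3, 2, 0, 1, 3, 2, 1, 2, 3, 2, 1, 0, 2, 2, 1, 1]

rank | idx | suffix
   0 |  11 | aababacacab
   1 |  20 | ab
   2 |  12 | ababacacab
   3 |  14 | abacacab
   4 |   5 | abbbccaababacacab
   5 |  18 | acab
   6 |  16 | acacab
   7 |   0 | acbbbabbbccaababacacab
   8 |  21 | b
   9 |  13 | babacacab
  10 |   4 | babbbccaababacacab
  11 |  15 | bacacab
  12 |   3 | bbabbbccaababacacab
  13 |   2 | bbbabbbccaababacacab
  14 |   6 | bbbccaababacacab
  15 |   7 | bbccaababacacab
  16 |   8 | bccaababacacab
  17 |  10 | caababacacab
  18 |  19 | cab
  19 |  17 | cacab
  20 |   1 | cbbbabbbccaababacacab
  21 |   9 | ccaababacacab

SA = [11, 20, 12, 14, 5, 18, 16, 0, 21, 13, 4, 15, 3, 2, 6, 7, 8, 10, 19, 17, 1, 9]
[i] adj suffixes → lcp
  [1] 11/20 → 1 ('a')
  [2] 20/12 → 2 ('ab')
  [3] 12/14 → 3 ('aba')
  [4] 14/5 → 2 ('ab')
  [5] 5/18 → 1 ('a')
  [6] 18/16 → 3 ('aca')
  [7] 16/0 → 2 ('ac')
  [8] 0/21 → 0 ('')
  [9] 21/13 → 1 ('b')
  [10] 13/4 → 3 ('bab')
  [11] 4/15 → 2 ('ba')
  [12] 15/3 → 1 ('b')
  [13] 3/2 → 2 ('bb')
  [14] 2/6 → 3 ('bbb')
  [15] 6/7 → 2 ('bb')
  [16] 7/8 → 1 ('b')
  [17] 8/10 → 0 ('')
  [18] 10/19 → 2 ('ca')
  [19] 19/17 → 2 ('ca')
  [20] 17/1 → 1 ('c')
  [21] 1/9 → 1 ('c')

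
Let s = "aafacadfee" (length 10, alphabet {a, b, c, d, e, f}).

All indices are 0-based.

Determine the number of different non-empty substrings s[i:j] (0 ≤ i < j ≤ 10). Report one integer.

sorted suffixes:
  #0 SA[0]=0  'aafacadfee'
  #1 SA[1]=3  'acadfee'
  #2 SA[2]=5  'adfee'
  #3 SA[3]=1  'afacadfee'
  #4 SA[4]=4  'cadfee'
  #5 SA[5]=6  'dfee'
  #6 SA[6]=9  'e'
  #7 SA[7]=8  'ee'
  #8 SA[8]=2  'facadfee'
  #9 SA[9]=7  'fee'

SA = [0, 3, 5, 1, 4, 6, 9, 8, 2, 7]
i: (SA[i-1],SA[i]) lcp shared
  1: (0,3) 1 'a'
  2: (3,5) 1 'a'
  3: (5,1) 1 'a'
  4: (1,4) 0 ''
  5: (4,6) 0 ''
  6: (6,9) 0 ''
  7: (9,8) 1 'e'
  8: (8,2) 0 ''
  9: (2,7) 1 'f'

n(n+1)/2 = 10·11/2 = 55
Σ LCP = 0 + 1 + 1 + 1 + 0 + 0 + 0 + 1 + 0 + 1 = 5
distinct = 55 − 5 = 50

50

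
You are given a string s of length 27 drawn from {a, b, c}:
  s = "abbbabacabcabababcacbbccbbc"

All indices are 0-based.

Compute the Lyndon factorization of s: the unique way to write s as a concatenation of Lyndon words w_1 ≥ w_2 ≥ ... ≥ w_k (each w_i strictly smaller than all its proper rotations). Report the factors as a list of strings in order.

["abbb", "abacabc", "abababcacbbccbbc"]

emit factor 1: 'abbb' (i=0, period=4)
emit factor 2: 'abacabc' (i=4, period=7)
emit factor 3: 'abababcacbbccbbc' (i=11, period=16)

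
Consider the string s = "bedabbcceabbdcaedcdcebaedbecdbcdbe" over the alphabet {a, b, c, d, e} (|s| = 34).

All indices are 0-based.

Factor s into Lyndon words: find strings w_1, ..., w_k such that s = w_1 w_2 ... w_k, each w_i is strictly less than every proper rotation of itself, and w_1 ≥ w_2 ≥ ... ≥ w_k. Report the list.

["bed", "abbcceabbdcaedcdcebaedbecdbcdbe"]

emit factor 1: 'bed' (i=0, period=3)
emit factor 2: 'abbcceabbdcaedcdcebaedbecdbcdbe' (i=3, period=31)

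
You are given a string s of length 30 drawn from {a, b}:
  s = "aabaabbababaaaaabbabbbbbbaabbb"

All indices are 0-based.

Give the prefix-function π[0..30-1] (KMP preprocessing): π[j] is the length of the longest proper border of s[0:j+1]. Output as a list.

π[0] = 0
j=1 s[j]='a': π[1]=1 (border 'a')
j=2 s[j]='b': k: 1→0; π[2]=0 (border '')
j=3 s[j]='a': π[3]=1 (border 'a')
j=4 s[j]='a': π[4]=2 (border 'aa')
j=5 s[j]='b': π[5]=3 (border 'aab')
j=6 s[j]='b': k: 3→0; π[6]=0 (border '')
j=7 s[j]='a': π[7]=1 (border 'a')
j=8 s[j]='b': k: 1→0; π[8]=0 (border '')
j=9 s[j]='a': π[9]=1 (border 'a')
j=10 s[j]='b': k: 1→0; π[10]=0 (border '')
j=11 s[j]='a': π[11]=1 (border 'a')
j=12 s[j]='a': π[12]=2 (border 'aa')
j=13 s[j]='a': k: 2→1; π[13]=2 (border 'aa')
j=14 s[j]='a': k: 2→1; π[14]=2 (border 'aa')
j=15 s[j]='a': k: 2→1; π[15]=2 (border 'aa')
j=16 s[j]='b': π[16]=3 (border 'aab')
j=17 s[j]='b': k: 3→0; π[17]=0 (border '')
j=18 s[j]='a': π[18]=1 (border 'a')
j=19 s[j]='b': k: 1→0; π[19]=0 (border '')
j=20 s[j]='b': π[20]=0 (border '')
j=21 s[j]='b': π[21]=0 (border '')
j=22 s[j]='b': π[22]=0 (border '')
j=23 s[j]='b': π[23]=0 (border '')
j=24 s[j]='b': π[24]=0 (border '')
j=25 s[j]='a': π[25]=1 (border 'a')
j=26 s[j]='a': π[26]=2 (border 'aa')
j=27 s[j]='b': π[27]=3 (border 'aab')
j=28 s[j]='b': k: 3→0; π[28]=0 (border '')
j=29 s[j]='b': π[29]=0 (border '')

[0, 1, 0, 1, 2, 3, 0, 1, 0, 1, 0, 1, 2, 2, 2, 2, 3, 0, 1, 0, 0, 0, 0, 0, 0, 1, 2, 3, 0, 0]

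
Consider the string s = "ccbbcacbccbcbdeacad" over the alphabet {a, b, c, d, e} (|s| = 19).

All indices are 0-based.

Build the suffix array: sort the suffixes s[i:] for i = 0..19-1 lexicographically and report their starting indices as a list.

[15, 5, 17, 2, 3, 10, 7, 12, 4, 16, 1, 9, 6, 11, 0, 8, 18, 13, 14]

rank→(start, suffix):
  0 → (15, 'acad')
  1 → (5, 'acbccbcbdeacad')
  2 → (17, 'ad')
  3 → (2, 'bbcacbccbcbdeacad')
  4 → (3, 'bcacbccbcbdeacad')
  5 → (10, 'bcbdeacad')
  6 → (7, 'bccbcbdeacad')
  7 → (12, 'bdeacad')
  8 → (4, 'cacbccbcbdeacad')
  9 → (16, 'cad')
  10 → (1, 'cbbcacbccbcbdeacad')
  11 → (9, 'cbcbdeacad')
  12 → (6, 'cbccbcbdeacad')
  13 → (11, 'cbdeacad')
  14 → (0, 'ccbbcacbccbcbdeacad')
  15 → (8, 'ccbcbdeacad')
  16 → (18, 'd')
  17 → (13, 'deacad')
  18 → (14, 'eacad')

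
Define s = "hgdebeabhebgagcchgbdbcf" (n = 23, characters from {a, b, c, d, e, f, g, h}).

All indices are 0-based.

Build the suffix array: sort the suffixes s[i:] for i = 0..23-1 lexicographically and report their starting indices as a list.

sorted suffixes:
  #0 SA[0]=6  'abhebgagcchgbdbcf'
  #1 SA[1]=12  'agcchgbdbcf'
  #2 SA[2]=20  'bcf'
  #3 SA[3]=18  'bdbcf'
  #4 SA[4]=4  'beabhebgagcchgbdbcf'
  #5 SA[5]=10  'bgagcchgbdbcf'
  #6 SA[6]=7  'bhebgagcchgbdbcf'
  #7 SA[7]=14  'cchgbdbcf'
  #8 SA[8]=21  'cf'
  #9 SA[9]=15  'chgbdbcf'
  #10 SA[10]=19  'dbcf'
  #11 SA[11]=2  'debeabhebgagcchgbdbcf'
  #12 SA[12]=5  'eabhebgagcchgbdbcf'
  #13 SA[13]=3  'ebeabhebgagcchgbdbcf'
  #14 SA[14]=9  'ebgagcchgbdbcf'
  #15 SA[15]=22  'f'
  #16 SA[16]=11  'gagcchgbdbcf'
  #17 SA[17]=17  'gbdbcf'
  #18 SA[18]=13  'gcchgbdbcf'
  #19 SA[19]=1  'gdebeabhebgagcchgbdbcf'
  #20 SA[20]=8  'hebgagcchgbdbcf'
  #21 SA[21]=16  'hgbdbcf'
  #22 SA[22]=0  'hgdebeabhebgagcchgbdbcf'

[6, 12, 20, 18, 4, 10, 7, 14, 21, 15, 19, 2, 5, 3, 9, 22, 11, 17, 13, 1, 8, 16, 0]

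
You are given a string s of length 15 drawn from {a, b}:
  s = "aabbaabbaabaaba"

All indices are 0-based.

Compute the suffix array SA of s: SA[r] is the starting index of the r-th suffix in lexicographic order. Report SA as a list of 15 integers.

sorted suffixes:
  #0 SA[0]=14  'a'
  #1 SA[1]=11  'aaba'
  #2 SA[2]=8  'aabaaba'
  #3 SA[3]=4  'aabbaabaaba'
  #4 SA[4]=0  'aabbaabbaabaaba'
  #5 SA[5]=12  'aba'
  #6 SA[6]=9  'abaaba'
  #7 SA[7]=5  'abbaabaaba'
  #8 SA[8]=1  'abbaabbaabaaba'
  #9 SA[9]=13  'ba'
  #10 SA[10]=10  'baaba'
  #11 SA[11]=7  'baabaaba'
  #12 SA[12]=3  'baabbaabaaba'
  #13 SA[13]=6  'bbaabaaba'
  #14 SA[14]=2  'bbaabbaabaaba'

[14, 11, 8, 4, 0, 12, 9, 5, 1, 13, 10, 7, 3, 6, 2]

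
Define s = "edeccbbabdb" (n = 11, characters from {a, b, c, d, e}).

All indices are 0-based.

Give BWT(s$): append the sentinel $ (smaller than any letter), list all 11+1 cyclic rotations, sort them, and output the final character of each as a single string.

bbdbcacebed$

rank  rotation      last
    0  $edeccbbabdb  b
    1  abdb$edeccbb  b
    2  b$edeccbbabd  d
    3  babdb$edeccb  b
    4  bbabdb$edecc  c
    5  bdb$edeccbba  a
    6  cbbabdb$edec  c
    7  ccbbabdb$ede  e
    8  db$edeccbbab  b
    9  deccbbabdb$e  e
   10  eccbbabdb$ed  d
   11  edeccbbabdb$  $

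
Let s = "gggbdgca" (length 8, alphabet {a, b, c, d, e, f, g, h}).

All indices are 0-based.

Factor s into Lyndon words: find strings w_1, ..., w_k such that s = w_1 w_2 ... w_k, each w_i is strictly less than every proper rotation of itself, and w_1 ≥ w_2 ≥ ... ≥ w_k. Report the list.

emit factor 1: 'g' (i=0, period=1)
emit factor 2: 'g' (i=1, period=1)
emit factor 3: 'g' (i=2, period=1)
emit factor 4: 'bdgc' (i=3, period=4)
emit factor 5: 'a' (i=7, period=1)

["g", "g", "g", "bdgc", "a"]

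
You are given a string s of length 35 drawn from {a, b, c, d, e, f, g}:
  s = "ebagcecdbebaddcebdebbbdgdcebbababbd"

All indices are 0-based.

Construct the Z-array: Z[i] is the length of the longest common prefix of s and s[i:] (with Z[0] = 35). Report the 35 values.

Z[0]=35
i=1: outside box; Z[1]=0
i=2: outside box; Z[2]=0
i=3: outside box; Z[3]=0
i=4: outside box; Z[4]=0
i=5: outside box; Z[5]=1 grow→box=[5,6)
i=6: outside box; Z[6]=0
i=7: outside box; Z[7]=0
i=8: outside box; Z[8]=0
i=9: outside box; Z[9]=3 grow→box=[9,12)
i=10: min(r-i=2, Z[1]=0)=0; Z[10]=0
i=11: min(r-i=1, Z[2]=0)=0; Z[11]=0
i=12: outside box; Z[12]=0
i=13: outside box; Z[13]=0
i=14: outside box; Z[14]=0
i=15: outside box; Z[15]=2 grow→box=[15,17)
i=16: min(r-i=1, Z[1]=0)=0; Z[16]=0
i=17: outside box; Z[17]=0
i=18: outside box; Z[18]=2 grow→box=[18,20)
i=19: min(r-i=1, Z[1]=0)=0; Z[19]=0
i=20: outside box; Z[20]=0
i=21: outside box; Z[21]=0
i=22: outside box; Z[22]=0
i=23: outside box; Z[23]=0
i=24: outside box; Z[24]=0
i=25: outside box; Z[25]=0
i=26: outside box; Z[26]=2 grow→box=[26,28)
i=27: min(r-i=1, Z[1]=0)=0; Z[27]=0
i=28: outside box; Z[28]=0
i=29: outside box; Z[29]=0
i=30: outside box; Z[30]=0
i=31: outside box; Z[31]=0
i=32: outside box; Z[32]=0
i=33: outside box; Z[33]=0
i=34: outside box; Z[34]=0

[35, 0, 0, 0, 0, 1, 0, 0, 0, 3, 0, 0, 0, 0, 0, 2, 0, 0, 2, 0, 0, 0, 0, 0, 0, 0, 2, 0, 0, 0, 0, 0, 0, 0, 0]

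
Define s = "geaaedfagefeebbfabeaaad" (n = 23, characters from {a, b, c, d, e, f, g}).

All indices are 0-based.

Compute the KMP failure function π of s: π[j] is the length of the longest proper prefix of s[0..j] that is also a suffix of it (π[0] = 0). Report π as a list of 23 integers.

[0, 0, 0, 0, 0, 0, 0, 0, 1, 2, 0, 0, 0, 0, 0, 0, 0, 0, 0, 0, 0, 0, 0]

π[0] = 0
j=1 s[j]='e': π[1]=0 (border '')
j=2 s[j]='a': π[2]=0 (border '')
j=3 s[j]='a': π[3]=0 (border '')
j=4 s[j]='e': π[4]=0 (border '')
j=5 s[j]='d': π[5]=0 (border '')
j=6 s[j]='f': π[6]=0 (border '')
j=7 s[j]='a': π[7]=0 (border '')
j=8 s[j]='g': π[8]=1 (border 'g')
j=9 s[j]='e': π[9]=2 (border 'ge')
j=10 s[j]='f': k: 2→0; π[10]=0 (border '')
j=11 s[j]='e': π[11]=0 (border '')
j=12 s[j]='e': π[12]=0 (border '')
j=13 s[j]='b': π[13]=0 (border '')
j=14 s[j]='b': π[14]=0 (border '')
j=15 s[j]='f': π[15]=0 (border '')
j=16 s[j]='a': π[16]=0 (border '')
j=17 s[j]='b': π[17]=0 (border '')
j=18 s[j]='e': π[18]=0 (border '')
j=19 s[j]='a': π[19]=0 (border '')
j=20 s[j]='a': π[20]=0 (border '')
j=21 s[j]='a': π[21]=0 (border '')
j=22 s[j]='d': π[22]=0 (border '')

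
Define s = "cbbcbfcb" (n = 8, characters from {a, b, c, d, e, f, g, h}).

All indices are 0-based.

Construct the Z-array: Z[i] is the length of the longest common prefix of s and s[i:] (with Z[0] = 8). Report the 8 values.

Z[0]=8
i=1: i≥r, start 0; Z[1]=0
i=2: i≥r, start 0; Z[2]=0
i=3: i≥r, start 0; Z[3]=2 scan→box=[3,5)
i=4: min(r-i=1, Z[1]=0)=0; Z[4]=0
i=5: i≥r, start 0; Z[5]=0
i=6: i≥r, start 0; Z[6]=2 scan→box=[6,8)
i=7: min(r-i=1, Z[1]=0)=0; Z[7]=0

[8, 0, 0, 2, 0, 0, 2, 0]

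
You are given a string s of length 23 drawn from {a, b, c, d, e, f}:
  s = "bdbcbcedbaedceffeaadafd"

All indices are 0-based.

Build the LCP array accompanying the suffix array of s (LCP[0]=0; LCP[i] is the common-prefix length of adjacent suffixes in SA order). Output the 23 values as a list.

[0, 1, 1, 1, 0, 1, 2, 1, 0, 1, 2, 0, 1, 1, 2, 1, 0, 1, 2, 1, 0, 1, 1]

rank→(start, suffix):
  0 → (17, 'aadafd')
  1 → (18, 'adafd')
  2 → (9, 'aedceffeaadafd')
  3 → (20, 'afd')
  4 → (8, 'baedceffeaadafd')
  5 → (2, 'bcbcedbaedceffeaadafd')
  6 → (4, 'bcedbaedceffeaadafd')
  7 → (0, 'bdbcbcedbaedceffeaadafd')
  8 → (3, 'cbcedbaedceffeaadafd')
  9 → (5, 'cedbaedceffeaadafd')
  10 → (12, 'ceffeaadafd')
  11 → (22, 'd')
  12 → (19, 'dafd')
  13 → (7, 'dbaedceffeaadafd')
  14 → (1, 'dbcbcedbaedceffeaadafd')
  15 → (11, 'dceffeaadafd')
  16 → (16, 'eaadafd')
  17 → (6, 'edbaedceffeaadafd')
  18 → (10, 'edceffeaadafd')
  19 → (13, 'effeaadafd')
  20 → (21, 'fd')
  21 → (15, 'feaadafd')
  22 → (14, 'ffeaadafd')

SA = [17, 18, 9, 20, 8, 2, 4, 0, 3, 5, 12, 22, 19, 7, 1, 11, 16, 6, 10, 13, 21, 15, 14]
rank  pair      lcp
   1  s[17:],s[18:]  1  'a'
   2  s[18:],s[9:]  1  'a'
   3  s[9:],s[20:]  1  'a'
   4  s[20:],s[8:]  0  ''
   5  s[8:],s[2:]  1  'b'
   6  s[2:],s[4:]  2  'bc'
   7  s[4:],s[0:]  1  'b'
   8  s[0:],s[3:]  0  ''
   9  s[3:],s[5:]  1  'c'
  10  s[5:],s[12:]  2  'ce'
  11  s[12:],s[22:]  0  ''
  12  s[22:],s[19:]  1  'd'
  13  s[19:],s[7:]  1  'd'
  14  s[7:],s[1:]  2  'db'
  15  s[1:],s[11:]  1  'd'
  16  s[11:],s[16:]  0  ''
  17  s[16:],s[6:]  1  'e'
  18  s[6:],s[10:]  2  'ed'
  19  s[10:],s[13:]  1  'e'
  20  s[13:],s[21:]  0  ''
  21  s[21:],s[15:]  1  'f'
  22  s[15:],s[14:]  1  'f'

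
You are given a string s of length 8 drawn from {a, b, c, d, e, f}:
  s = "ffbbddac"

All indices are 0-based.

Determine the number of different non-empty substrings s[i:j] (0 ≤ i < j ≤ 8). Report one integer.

33

rank→(start, suffix):
  0 → (6, 'ac')
  1 → (2, 'bbddac')
  2 → (3, 'bddac')
  3 → (7, 'c')
  4 → (5, 'dac')
  5 → (4, 'ddac')
  6 → (1, 'fbbddac')
  7 → (0, 'ffbbddac')

SA = [6, 2, 3, 7, 5, 4, 1, 0]
i: (SA[i-1],SA[i]) lcp shared
  1: (6,2) 0 ''
  2: (2,3) 1 'b'
  3: (3,7) 0 ''
  4: (7,5) 0 ''
  5: (5,4) 1 'd'
  6: (4,1) 0 ''
  7: (1,0) 1 'f'

n(n+1)/2 = 8·9/2 = 36
Σ LCP = 0 + 0 + 1 + 0 + 0 + 1 + 0 + 1 = 3
distinct = 36 − 3 = 33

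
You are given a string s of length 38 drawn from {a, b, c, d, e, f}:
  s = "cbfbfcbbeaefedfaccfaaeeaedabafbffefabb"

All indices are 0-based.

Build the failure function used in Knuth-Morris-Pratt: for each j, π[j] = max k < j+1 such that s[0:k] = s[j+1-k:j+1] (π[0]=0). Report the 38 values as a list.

π[0] = 0
j=1 s[j]='b': π[1]=0 (border '')
j=2 s[j]='f': π[2]=0 (border '')
j=3 s[j]='b': π[3]=0 (border '')
j=4 s[j]='f': π[4]=0 (border '')
j=5 s[j]='c': π[5]=1 (border 'c')
j=6 s[j]='b': π[6]=2 (border 'cb')
j=7 s[j]='b': k: 2→0; π[7]=0 (border '')
j=8 s[j]='e': π[8]=0 (border '')
j=9 s[j]='a': π[9]=0 (border '')
j=10 s[j]='e': π[10]=0 (border '')
j=11 s[j]='f': π[11]=0 (border '')
j=12 s[j]='e': π[12]=0 (border '')
j=13 s[j]='d': π[13]=0 (border '')
j=14 s[j]='f': π[14]=0 (border '')
j=15 s[j]='a': π[15]=0 (border '')
j=16 s[j]='c': π[16]=1 (border 'c')
j=17 s[j]='c': k: 1→0; π[17]=1 (border 'c')
j=18 s[j]='f': k: 1→0; π[18]=0 (border '')
j=19 s[j]='a': π[19]=0 (border '')
j=20 s[j]='a': π[20]=0 (border '')
j=21 s[j]='e': π[21]=0 (border '')
j=22 s[j]='e': π[22]=0 (border '')
j=23 s[j]='a': π[23]=0 (border '')
j=24 s[j]='e': π[24]=0 (border '')
j=25 s[j]='d': π[25]=0 (border '')
j=26 s[j]='a': π[26]=0 (border '')
j=27 s[j]='b': π[27]=0 (border '')
j=28 s[j]='a': π[28]=0 (border '')
j=29 s[j]='f': π[29]=0 (border '')
j=30 s[j]='b': π[30]=0 (border '')
j=31 s[j]='f': π[31]=0 (border '')
j=32 s[j]='f': π[32]=0 (border '')
j=33 s[j]='e': π[33]=0 (border '')
j=34 s[j]='f': π[34]=0 (border '')
j=35 s[j]='a': π[35]=0 (border '')
j=36 s[j]='b': π[36]=0 (border '')
j=37 s[j]='b': π[37]=0 (border '')

[0, 0, 0, 0, 0, 1, 2, 0, 0, 0, 0, 0, 0, 0, 0, 0, 1, 1, 0, 0, 0, 0, 0, 0, 0, 0, 0, 0, 0, 0, 0, 0, 0, 0, 0, 0, 0, 0]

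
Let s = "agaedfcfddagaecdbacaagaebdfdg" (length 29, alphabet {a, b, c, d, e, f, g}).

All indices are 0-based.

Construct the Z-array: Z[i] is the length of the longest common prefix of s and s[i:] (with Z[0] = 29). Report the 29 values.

[29, 0, 1, 0, 0, 0, 0, 0, 0, 0, 4, 0, 1, 0, 0, 0, 0, 1, 0, 1, 4, 0, 1, 0, 0, 0, 0, 0, 0]

Z[0]=29
i=1: i≥r, start 0; Z[1]=0
i=2: i≥r, start 0; Z[2]=1 extend→box=[2,3)
i=3: i≥r, start 0; Z[3]=0
i=4: i≥r, start 0; Z[4]=0
i=5: i≥r, start 0; Z[5]=0
i=6: i≥r, start 0; Z[6]=0
i=7: i≥r, start 0; Z[7]=0
i=8: i≥r, start 0; Z[8]=0
i=9: i≥r, start 0; Z[9]=0
i=10: i≥r, start 0; Z[10]=4 extend→box=[10,14)
i=11: min(r-i=3, Z[1]=0)=0; Z[11]=0
i=12: min(r-i=2, Z[2]=1)=1; Z[12]=1
i=13: min(r-i=1, Z[3]=0)=0; Z[13]=0
i=14: i≥r, start 0; Z[14]=0
i=15: i≥r, start 0; Z[15]=0
i=16: i≥r, start 0; Z[16]=0
i=17: i≥r, start 0; Z[17]=1 extend→box=[17,18)
i=18: i≥r, start 0; Z[18]=0
i=19: i≥r, start 0; Z[19]=1 extend→box=[19,20)
i=20: i≥r, start 0; Z[20]=4 extend→box=[20,24)
i=21: min(r-i=3, Z[1]=0)=0; Z[21]=0
i=22: min(r-i=2, Z[2]=1)=1; Z[22]=1
i=23: min(r-i=1, Z[3]=0)=0; Z[23]=0
i=24: i≥r, start 0; Z[24]=0
i=25: i≥r, start 0; Z[25]=0
i=26: i≥r, start 0; Z[26]=0
i=27: i≥r, start 0; Z[27]=0
i=28: i≥r, start 0; Z[28]=0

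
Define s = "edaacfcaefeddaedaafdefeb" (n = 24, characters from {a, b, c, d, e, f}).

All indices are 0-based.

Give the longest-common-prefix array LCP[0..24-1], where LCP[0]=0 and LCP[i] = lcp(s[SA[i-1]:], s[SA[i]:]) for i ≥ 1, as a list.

rank→(start, suffix):
  0 → (2, 'aacfcaefeddaedaafdefeb')
  1 → (16, 'aafdefeb')
  2 → (3, 'acfcaefeddaedaafdefeb')
  3 → (13, 'aedaafdefeb')
  4 → (7, 'aefeddaedaafdefeb')
  5 → (17, 'afdefeb')
  6 → (23, 'b')
  7 → (6, 'caefeddaedaafdefeb')
  8 → (4, 'cfcaefeddaedaafdefeb')
  9 → (1, 'daacfcaefeddaedaafdefeb')
  10 → (15, 'daafdefeb')
  11 → (12, 'daedaafdefeb')
  12 → (11, 'ddaedaafdefeb')
  13 → (19, 'defeb')
  14 → (22, 'eb')
  15 → (0, 'edaacfcaefeddaedaafdefeb')
  16 → (14, 'edaafdefeb')
  17 → (10, 'eddaedaafdefeb')
  18 → (20, 'efeb')
  19 → (8, 'efeddaedaafdefeb')
  20 → (5, 'fcaefeddaedaafdefeb')
  21 → (18, 'fdefeb')
  22 → (21, 'feb')
  23 → (9, 'feddaedaafdefeb')

SA = [2, 16, 3, 13, 7, 17, 23, 6, 4, 1, 15, 12, 11, 19, 22, 0, 14, 10, 20, 8, 5, 18, 21, 9]
[i] adj suffixes → lcp
  [1] 2/16 → 2 ('aa')
  [2] 16/3 → 1 ('a')
  [3] 3/13 → 1 ('a')
  [4] 13/7 → 2 ('ae')
  [5] 7/17 → 1 ('a')
  [6] 17/23 → 0 ('')
  [7] 23/6 → 0 ('')
  [8] 6/4 → 1 ('c')
  [9] 4/1 → 0 ('')
  [10] 1/15 → 3 ('daa')
  [11] 15/12 → 2 ('da')
  [12] 12/11 → 1 ('d')
  [13] 11/19 → 1 ('d')
  [14] 19/22 → 0 ('')
  [15] 22/0 → 1 ('e')
  [16] 0/14 → 4 ('edaa')
  [17] 14/10 → 2 ('ed')
  [18] 10/20 → 1 ('e')
  [19] 20/8 → 3 ('efe')
  [20] 8/5 → 0 ('')
  [21] 5/18 → 1 ('f')
  [22] 18/21 → 1 ('f')
  [23] 21/9 → 2 ('fe')

[0, 2, 1, 1, 2, 1, 0, 0, 1, 0, 3, 2, 1, 1, 0, 1, 4, 2, 1, 3, 0, 1, 1, 2]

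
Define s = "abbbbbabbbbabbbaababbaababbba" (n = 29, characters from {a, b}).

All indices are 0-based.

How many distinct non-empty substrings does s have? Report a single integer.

324

rank | idx | suffix
   0 |  28 | a
   1 |  15 | aababbaababbba
   2 |  21 | aababbba
   3 |  16 | ababbaababbba
   4 |  22 | ababbba
   5 |  18 | abbaababbba
   6 |  24 | abbba
   7 |  11 | abbbaababbaababbba
   8 |   6 | abbbbabbbaababbaababbba
   9 |   0 | abbbbbabbbbabbbaababbaababbba
  10 |  27 | ba
  11 |  14 | baababbaababbba
  12 |  20 | baababbba
  13 |  17 | babbaababbba
  14 |  23 | babbba
  15 |  10 | babbbaababbaababbba
  16 |   5 | babbbbabbbaababbaababbba
  17 |  26 | bba
  18 |  13 | bbaababbaababbba
  19 |  19 | bbaababbba
  20 |   9 | bbabbbaababbaababbba
  21 |   4 | bbabbbbabbbaababbaababbba
  22 |  25 | bbba
  23 |  12 | bbbaababbaababbba
  24 |   8 | bbbabbbaababbaababbba
  25 |   3 | bbbabbbbabbbaababbaababbba
  26 |   7 | bbbbabbbaababbaababbba
  27 |   2 | bbbbabbbbabbbaababbaababbba
  28 |   1 | bbbbbabbbbabbbaababbaababbba

SA = [28, 15, 21, 16, 22, 18, 24, 11, 6, 0, 27, 14, 20, 17, 23, 10, 5, 26, 13, 19, 9, 4, 25, 12, 8, 3, 7, 2, 1]
i: (SA[i-1],SA[i]) lcp shared
  1: (28,15) 1 'a'
  2: (15,21) 6 'aababb'
  3: (21,16) 1 'a'
  4: (16,22) 5 'ababb'
  5: (22,18) 2 'ab'
  6: (18,24) 3 'abb'
  7: (24,11) 5 'abbba'
  8: (11,6) 4 'abbb'
  9: (6,0) 5 'abbbb'
  10: (0,27) 0 ''
  11: (27,14) 2 'ba'
  12: (14,20) 7 'baababb'
  13: (20,17) 2 'ba'
  14: (17,23) 4 'babb'
  15: (23,10) 6 'babbba'
  16: (10,5) 5 'babbb'
  17: (5,26) 1 'b'
  18: (26,13) 3 'bba'
  19: (13,19) 8 'bbaababb'
  20: (19,9) 3 'bba'
  21: (9,4) 6 'bbabbb'
  22: (4,25) 2 'bb'
  23: (25,12) 4 'bbba'
  24: (12,8) 4 'bbba'
  25: (8,3) 7 'bbbabbb'
  26: (3,7) 3 'bbb'
  27: (7,2) 8 'bbbbabbb'
  28: (2,1) 4 'bbbb'

n(n+1)/2 = 29·30/2 = 435
Σ LCP = 0 + 1 + 6 + 1 + 5 + 2 + 3 + 5 + 4 + 5 + 0 + 2 + 7 + 2 + 4 + 6 + 5 + 1 + 3 + 8 + 3 + 6 + 2 + 4 + 4 + 7 + 3 + 8 + 4 = 111
distinct = 435 − 111 = 324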